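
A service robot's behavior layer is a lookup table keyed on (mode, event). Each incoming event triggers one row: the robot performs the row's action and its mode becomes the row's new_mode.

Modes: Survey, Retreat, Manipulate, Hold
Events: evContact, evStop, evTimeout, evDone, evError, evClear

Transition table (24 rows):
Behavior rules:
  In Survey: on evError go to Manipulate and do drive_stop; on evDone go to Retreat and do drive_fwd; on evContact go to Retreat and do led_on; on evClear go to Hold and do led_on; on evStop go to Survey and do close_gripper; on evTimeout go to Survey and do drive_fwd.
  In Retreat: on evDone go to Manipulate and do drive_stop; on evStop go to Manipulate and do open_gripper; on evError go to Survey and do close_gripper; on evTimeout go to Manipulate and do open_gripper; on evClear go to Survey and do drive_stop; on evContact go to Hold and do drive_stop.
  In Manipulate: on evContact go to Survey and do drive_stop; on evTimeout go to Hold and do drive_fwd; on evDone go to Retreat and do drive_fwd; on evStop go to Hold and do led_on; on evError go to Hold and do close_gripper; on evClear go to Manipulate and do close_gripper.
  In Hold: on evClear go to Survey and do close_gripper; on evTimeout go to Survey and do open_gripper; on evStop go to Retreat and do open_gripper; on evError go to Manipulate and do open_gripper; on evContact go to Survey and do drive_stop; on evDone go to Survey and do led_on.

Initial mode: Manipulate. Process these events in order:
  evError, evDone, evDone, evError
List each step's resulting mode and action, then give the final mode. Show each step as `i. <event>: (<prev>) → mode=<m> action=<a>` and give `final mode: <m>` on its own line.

1. evError: (Manipulate) → mode=Hold action=close_gripper
2. evDone: (Hold) → mode=Survey action=led_on
3. evDone: (Survey) → mode=Retreat action=drive_fwd
4. evError: (Retreat) → mode=Survey action=close_gripper

final mode: Survey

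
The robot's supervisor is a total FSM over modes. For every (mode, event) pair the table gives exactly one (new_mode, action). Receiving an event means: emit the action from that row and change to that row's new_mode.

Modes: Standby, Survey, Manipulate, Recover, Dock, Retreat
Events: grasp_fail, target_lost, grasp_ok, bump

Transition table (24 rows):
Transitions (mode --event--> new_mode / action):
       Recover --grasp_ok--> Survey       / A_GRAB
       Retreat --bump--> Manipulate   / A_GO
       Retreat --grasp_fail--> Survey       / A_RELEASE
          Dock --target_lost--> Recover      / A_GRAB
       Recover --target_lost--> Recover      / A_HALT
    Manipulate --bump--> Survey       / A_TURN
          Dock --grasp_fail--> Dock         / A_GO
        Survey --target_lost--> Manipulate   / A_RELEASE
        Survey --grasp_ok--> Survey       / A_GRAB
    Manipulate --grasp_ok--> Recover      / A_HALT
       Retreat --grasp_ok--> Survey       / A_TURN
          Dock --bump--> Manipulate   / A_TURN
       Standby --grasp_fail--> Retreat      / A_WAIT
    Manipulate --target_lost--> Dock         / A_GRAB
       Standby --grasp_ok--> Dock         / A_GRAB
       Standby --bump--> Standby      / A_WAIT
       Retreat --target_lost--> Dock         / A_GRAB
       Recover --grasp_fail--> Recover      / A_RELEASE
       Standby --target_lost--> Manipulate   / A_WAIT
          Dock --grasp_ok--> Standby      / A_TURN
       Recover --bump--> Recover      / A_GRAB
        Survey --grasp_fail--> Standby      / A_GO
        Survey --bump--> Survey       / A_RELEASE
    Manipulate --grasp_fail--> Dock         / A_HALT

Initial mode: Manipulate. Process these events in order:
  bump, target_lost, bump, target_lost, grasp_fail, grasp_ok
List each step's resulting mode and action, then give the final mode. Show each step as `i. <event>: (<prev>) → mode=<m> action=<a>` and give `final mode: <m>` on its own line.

final mode: Standby

1. bump: (Manipulate) → mode=Survey action=A_TURN
2. target_lost: (Survey) → mode=Manipulate action=A_RELEASE
3. bump: (Manipulate) → mode=Survey action=A_TURN
4. target_lost: (Survey) → mode=Manipulate action=A_RELEASE
5. grasp_fail: (Manipulate) → mode=Dock action=A_HALT
6. grasp_ok: (Dock) → mode=Standby action=A_TURN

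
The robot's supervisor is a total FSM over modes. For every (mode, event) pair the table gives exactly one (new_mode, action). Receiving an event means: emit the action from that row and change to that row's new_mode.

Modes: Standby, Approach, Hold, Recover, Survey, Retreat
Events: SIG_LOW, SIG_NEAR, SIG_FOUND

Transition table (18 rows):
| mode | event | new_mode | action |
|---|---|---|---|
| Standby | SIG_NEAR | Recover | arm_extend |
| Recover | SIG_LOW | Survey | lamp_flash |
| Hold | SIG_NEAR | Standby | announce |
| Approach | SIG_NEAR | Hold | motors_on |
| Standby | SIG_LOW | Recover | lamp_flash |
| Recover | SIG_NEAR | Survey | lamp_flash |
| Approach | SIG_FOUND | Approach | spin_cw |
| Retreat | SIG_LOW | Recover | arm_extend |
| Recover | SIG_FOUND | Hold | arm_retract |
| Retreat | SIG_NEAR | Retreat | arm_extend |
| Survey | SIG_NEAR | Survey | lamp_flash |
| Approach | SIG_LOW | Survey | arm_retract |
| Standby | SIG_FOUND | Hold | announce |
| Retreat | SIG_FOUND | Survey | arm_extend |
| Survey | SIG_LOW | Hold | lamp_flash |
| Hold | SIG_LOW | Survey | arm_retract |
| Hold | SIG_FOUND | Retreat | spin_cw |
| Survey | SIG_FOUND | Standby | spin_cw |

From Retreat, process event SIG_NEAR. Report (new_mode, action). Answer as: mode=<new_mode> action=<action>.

current mode = Retreat; filter table to that mode:
  (Retreat, SIG_LOW) → (Recover, arm_extend)
  (Retreat, SIG_NEAR) → (Retreat, arm_extend)  ← event matches
  (Retreat, SIG_FOUND) → (Survey, arm_extend)
event = SIG_NEAR selects (Retreat, arm_extend)

mode=Retreat action=arm_extend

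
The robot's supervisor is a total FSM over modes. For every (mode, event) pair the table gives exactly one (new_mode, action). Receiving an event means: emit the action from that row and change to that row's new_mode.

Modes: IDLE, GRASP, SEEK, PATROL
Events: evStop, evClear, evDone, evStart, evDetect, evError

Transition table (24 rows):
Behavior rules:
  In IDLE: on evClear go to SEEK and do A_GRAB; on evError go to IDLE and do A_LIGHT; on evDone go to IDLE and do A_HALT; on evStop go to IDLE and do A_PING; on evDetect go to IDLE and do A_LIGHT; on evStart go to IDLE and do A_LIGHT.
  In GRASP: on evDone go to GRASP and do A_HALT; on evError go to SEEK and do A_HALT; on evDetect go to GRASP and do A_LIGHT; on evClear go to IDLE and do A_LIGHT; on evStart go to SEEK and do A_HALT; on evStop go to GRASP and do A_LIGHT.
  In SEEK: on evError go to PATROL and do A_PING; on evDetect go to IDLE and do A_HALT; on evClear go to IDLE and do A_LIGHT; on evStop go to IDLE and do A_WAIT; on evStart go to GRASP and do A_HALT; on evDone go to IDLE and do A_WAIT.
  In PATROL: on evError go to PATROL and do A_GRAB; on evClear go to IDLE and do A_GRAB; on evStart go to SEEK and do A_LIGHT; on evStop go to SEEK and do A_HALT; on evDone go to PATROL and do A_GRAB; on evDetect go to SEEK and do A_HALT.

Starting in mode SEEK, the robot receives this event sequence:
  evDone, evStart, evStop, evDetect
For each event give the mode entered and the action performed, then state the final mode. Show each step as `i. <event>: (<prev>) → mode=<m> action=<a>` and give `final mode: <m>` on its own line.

1. evDone: (SEEK) → mode=IDLE action=A_WAIT
2. evStart: (IDLE) → mode=IDLE action=A_LIGHT
3. evStop: (IDLE) → mode=IDLE action=A_PING
4. evDetect: (IDLE) → mode=IDLE action=A_LIGHT

final mode: IDLE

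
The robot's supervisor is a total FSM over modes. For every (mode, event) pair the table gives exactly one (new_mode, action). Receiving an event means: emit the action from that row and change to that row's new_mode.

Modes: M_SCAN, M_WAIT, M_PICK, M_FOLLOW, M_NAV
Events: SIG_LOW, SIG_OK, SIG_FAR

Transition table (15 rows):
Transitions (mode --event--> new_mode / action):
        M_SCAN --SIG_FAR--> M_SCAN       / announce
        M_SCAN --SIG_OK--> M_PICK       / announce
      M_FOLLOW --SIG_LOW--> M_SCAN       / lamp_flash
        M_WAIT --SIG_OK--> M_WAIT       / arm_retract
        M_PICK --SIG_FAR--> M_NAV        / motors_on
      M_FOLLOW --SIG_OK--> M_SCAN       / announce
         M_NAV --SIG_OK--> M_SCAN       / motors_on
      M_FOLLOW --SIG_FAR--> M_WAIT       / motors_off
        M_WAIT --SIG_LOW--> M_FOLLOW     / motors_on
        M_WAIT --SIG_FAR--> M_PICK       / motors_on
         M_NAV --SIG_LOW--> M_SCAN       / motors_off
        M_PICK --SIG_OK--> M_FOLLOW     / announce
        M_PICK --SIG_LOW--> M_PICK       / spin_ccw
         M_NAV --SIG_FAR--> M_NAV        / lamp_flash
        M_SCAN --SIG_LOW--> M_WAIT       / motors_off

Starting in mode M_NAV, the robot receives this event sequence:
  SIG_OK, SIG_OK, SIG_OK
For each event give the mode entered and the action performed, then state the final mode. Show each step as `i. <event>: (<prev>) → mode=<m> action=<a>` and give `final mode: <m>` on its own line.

final mode: M_FOLLOW

1. SIG_OK: (M_NAV) → mode=M_SCAN action=motors_on
2. SIG_OK: (M_SCAN) → mode=M_PICK action=announce
3. SIG_OK: (M_PICK) → mode=M_FOLLOW action=announce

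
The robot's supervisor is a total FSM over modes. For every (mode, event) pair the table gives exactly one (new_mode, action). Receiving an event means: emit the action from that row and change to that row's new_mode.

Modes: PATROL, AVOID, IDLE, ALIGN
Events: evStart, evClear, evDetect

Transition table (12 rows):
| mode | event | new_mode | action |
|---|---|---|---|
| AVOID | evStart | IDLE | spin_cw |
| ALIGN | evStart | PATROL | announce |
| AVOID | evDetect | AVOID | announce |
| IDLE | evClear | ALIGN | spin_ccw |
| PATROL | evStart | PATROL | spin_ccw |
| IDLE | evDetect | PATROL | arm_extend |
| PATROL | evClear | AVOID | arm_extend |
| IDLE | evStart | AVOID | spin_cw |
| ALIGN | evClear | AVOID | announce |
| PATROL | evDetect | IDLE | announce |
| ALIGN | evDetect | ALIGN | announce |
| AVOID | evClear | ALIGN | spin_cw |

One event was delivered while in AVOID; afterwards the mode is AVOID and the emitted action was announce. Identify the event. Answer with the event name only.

try evStart: (AVOID, evStart) → (IDLE, spin_cw)
try evClear: (AVOID, evClear) → (ALIGN, spin_cw)
try evDetect: (AVOID, evDetect) → (AVOID, announce)  ← matches

evDetect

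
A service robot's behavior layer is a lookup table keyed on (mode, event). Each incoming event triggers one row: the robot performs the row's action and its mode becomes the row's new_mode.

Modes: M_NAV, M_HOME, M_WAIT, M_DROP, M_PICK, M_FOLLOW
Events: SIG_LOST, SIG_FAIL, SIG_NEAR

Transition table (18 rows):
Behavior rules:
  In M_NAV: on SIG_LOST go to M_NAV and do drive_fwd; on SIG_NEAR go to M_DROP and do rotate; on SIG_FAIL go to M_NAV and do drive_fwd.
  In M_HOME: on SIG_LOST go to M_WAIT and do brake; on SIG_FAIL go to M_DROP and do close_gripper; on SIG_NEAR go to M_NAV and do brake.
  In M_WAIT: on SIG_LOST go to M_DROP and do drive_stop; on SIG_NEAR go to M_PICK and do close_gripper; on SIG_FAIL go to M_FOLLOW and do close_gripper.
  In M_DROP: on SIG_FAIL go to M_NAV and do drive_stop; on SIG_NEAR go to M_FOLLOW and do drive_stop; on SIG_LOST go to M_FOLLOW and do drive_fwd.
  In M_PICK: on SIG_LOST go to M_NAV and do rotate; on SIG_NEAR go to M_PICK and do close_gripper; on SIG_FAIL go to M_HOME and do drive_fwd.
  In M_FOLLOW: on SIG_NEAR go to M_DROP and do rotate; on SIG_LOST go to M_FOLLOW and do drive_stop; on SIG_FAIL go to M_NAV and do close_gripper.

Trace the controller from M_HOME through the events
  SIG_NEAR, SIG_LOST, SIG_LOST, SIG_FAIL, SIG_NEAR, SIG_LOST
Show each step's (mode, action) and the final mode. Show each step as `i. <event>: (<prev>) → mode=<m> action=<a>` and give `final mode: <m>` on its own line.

final mode: M_FOLLOW

1. SIG_NEAR: (M_HOME) → mode=M_NAV action=brake
2. SIG_LOST: (M_NAV) → mode=M_NAV action=drive_fwd
3. SIG_LOST: (M_NAV) → mode=M_NAV action=drive_fwd
4. SIG_FAIL: (M_NAV) → mode=M_NAV action=drive_fwd
5. SIG_NEAR: (M_NAV) → mode=M_DROP action=rotate
6. SIG_LOST: (M_DROP) → mode=M_FOLLOW action=drive_fwd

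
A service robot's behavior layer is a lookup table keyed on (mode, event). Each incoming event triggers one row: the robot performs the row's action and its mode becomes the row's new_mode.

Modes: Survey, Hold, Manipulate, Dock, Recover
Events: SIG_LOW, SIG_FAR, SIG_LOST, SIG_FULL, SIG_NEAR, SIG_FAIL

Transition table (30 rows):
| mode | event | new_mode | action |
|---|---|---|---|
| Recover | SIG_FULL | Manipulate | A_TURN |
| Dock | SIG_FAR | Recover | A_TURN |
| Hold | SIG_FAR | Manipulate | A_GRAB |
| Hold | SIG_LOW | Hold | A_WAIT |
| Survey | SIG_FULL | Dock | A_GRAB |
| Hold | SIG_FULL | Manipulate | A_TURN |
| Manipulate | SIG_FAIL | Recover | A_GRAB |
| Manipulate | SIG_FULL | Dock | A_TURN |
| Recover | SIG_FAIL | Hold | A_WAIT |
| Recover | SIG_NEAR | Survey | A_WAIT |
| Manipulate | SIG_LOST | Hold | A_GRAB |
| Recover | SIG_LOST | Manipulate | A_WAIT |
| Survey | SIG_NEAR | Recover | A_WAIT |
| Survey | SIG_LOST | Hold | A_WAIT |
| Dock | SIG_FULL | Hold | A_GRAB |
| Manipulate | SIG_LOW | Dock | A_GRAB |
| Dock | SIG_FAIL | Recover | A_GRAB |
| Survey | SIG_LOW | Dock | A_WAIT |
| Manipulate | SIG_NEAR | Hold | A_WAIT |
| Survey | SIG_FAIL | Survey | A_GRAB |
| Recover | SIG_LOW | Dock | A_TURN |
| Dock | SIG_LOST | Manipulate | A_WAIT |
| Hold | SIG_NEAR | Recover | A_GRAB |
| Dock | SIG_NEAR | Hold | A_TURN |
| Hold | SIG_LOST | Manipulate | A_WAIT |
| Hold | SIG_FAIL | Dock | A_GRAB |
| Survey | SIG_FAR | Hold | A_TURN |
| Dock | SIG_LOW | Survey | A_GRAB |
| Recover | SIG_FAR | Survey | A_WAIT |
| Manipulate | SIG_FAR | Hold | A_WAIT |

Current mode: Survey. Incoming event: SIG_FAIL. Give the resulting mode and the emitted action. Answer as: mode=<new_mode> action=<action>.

current mode = Survey; filter table to that mode:
  (Survey, SIG_FULL) → (Dock, A_GRAB)
  (Survey, SIG_NEAR) → (Recover, A_WAIT)
  (Survey, SIG_LOST) → (Hold, A_WAIT)
  (Survey, SIG_LOW) → (Dock, A_WAIT)
  (Survey, SIG_FAIL) → (Survey, A_GRAB)  ← event matches
  (Survey, SIG_FAR) → (Hold, A_TURN)
event = SIG_FAIL selects (Survey, A_GRAB)

mode=Survey action=A_GRAB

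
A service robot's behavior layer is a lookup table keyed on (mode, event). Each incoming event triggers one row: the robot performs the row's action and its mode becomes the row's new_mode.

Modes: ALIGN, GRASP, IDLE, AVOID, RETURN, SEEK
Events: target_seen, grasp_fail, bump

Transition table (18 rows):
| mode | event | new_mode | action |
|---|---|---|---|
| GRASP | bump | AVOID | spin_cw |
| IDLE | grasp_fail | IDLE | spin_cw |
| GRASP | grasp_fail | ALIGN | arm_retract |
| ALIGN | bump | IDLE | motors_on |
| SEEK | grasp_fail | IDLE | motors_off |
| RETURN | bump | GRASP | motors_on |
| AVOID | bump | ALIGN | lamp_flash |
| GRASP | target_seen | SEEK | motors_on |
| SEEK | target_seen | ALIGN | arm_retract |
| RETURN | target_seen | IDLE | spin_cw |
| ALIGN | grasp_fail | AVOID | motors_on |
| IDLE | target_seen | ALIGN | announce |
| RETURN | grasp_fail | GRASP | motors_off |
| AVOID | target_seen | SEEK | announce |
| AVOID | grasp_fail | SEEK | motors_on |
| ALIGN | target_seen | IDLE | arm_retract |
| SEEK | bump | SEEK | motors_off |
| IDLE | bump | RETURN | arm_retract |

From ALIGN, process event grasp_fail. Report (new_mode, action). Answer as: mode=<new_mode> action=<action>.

mode=AVOID action=motors_on

current mode = ALIGN; filter table to that mode:
  (ALIGN, bump) → (IDLE, motors_on)
  (ALIGN, grasp_fail) → (AVOID, motors_on)  ← event matches
  (ALIGN, target_seen) → (IDLE, arm_retract)
event = grasp_fail selects (AVOID, motors_on)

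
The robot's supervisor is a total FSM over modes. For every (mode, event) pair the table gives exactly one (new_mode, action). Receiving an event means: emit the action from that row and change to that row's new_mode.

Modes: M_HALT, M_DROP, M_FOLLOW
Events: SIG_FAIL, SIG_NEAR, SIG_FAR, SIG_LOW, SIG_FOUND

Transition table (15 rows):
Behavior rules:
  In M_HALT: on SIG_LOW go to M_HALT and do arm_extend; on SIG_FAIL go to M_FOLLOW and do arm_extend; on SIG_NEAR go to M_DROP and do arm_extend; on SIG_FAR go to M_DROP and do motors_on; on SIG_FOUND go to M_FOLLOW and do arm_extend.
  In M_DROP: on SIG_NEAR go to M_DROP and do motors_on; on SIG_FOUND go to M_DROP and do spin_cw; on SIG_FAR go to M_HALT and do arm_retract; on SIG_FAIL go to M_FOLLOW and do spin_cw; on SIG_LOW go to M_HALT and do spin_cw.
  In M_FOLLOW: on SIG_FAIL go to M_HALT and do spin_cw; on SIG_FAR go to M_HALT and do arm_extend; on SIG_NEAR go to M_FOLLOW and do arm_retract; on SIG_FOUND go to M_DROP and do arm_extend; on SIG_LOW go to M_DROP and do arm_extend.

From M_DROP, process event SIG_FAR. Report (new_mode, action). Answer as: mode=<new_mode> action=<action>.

mode=M_HALT action=arm_retract

current mode = M_DROP; filter table to that mode:
  (M_DROP, SIG_NEAR) → (M_DROP, motors_on)
  (M_DROP, SIG_FOUND) → (M_DROP, spin_cw)
  (M_DROP, SIG_FAR) → (M_HALT, arm_retract)  ← event matches
  (M_DROP, SIG_FAIL) → (M_FOLLOW, spin_cw)
  (M_DROP, SIG_LOW) → (M_HALT, spin_cw)
event = SIG_FAR selects (M_HALT, arm_retract)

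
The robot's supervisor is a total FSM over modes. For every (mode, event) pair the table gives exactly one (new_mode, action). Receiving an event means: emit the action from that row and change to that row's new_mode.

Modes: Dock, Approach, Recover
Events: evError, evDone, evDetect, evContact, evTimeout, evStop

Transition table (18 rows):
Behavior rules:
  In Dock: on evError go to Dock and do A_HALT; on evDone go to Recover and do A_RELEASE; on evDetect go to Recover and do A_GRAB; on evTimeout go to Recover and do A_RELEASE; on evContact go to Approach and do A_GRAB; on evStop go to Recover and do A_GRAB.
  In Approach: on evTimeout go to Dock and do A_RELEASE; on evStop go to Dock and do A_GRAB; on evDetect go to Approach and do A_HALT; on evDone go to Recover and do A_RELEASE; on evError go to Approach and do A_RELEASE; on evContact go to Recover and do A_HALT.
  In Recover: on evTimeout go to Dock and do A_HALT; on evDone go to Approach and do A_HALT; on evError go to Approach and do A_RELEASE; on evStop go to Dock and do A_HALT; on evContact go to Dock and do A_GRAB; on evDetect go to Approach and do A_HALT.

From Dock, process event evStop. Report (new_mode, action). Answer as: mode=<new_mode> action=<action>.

mode=Recover action=A_GRAB

current mode = Dock; filter table to that mode:
  (Dock, evError) → (Dock, A_HALT)
  (Dock, evDone) → (Recover, A_RELEASE)
  (Dock, evDetect) → (Recover, A_GRAB)
  (Dock, evTimeout) → (Recover, A_RELEASE)
  (Dock, evContact) → (Approach, A_GRAB)
  (Dock, evStop) → (Recover, A_GRAB)  ← event matches
event = evStop selects (Recover, A_GRAB)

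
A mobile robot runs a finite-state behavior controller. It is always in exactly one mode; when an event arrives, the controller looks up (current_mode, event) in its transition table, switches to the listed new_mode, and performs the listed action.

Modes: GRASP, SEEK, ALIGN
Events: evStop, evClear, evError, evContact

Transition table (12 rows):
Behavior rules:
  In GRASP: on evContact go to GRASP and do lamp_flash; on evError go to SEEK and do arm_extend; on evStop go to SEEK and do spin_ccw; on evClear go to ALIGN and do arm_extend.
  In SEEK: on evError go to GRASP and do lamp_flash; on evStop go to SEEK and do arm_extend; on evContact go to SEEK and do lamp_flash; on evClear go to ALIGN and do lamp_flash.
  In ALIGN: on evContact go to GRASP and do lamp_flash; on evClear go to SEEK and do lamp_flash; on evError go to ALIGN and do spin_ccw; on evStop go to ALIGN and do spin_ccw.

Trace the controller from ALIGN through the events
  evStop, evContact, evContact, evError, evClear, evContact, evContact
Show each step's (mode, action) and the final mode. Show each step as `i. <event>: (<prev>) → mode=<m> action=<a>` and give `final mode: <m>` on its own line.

1. evStop: (ALIGN) → mode=ALIGN action=spin_ccw
2. evContact: (ALIGN) → mode=GRASP action=lamp_flash
3. evContact: (GRASP) → mode=GRASP action=lamp_flash
4. evError: (GRASP) → mode=SEEK action=arm_extend
5. evClear: (SEEK) → mode=ALIGN action=lamp_flash
6. evContact: (ALIGN) → mode=GRASP action=lamp_flash
7. evContact: (GRASP) → mode=GRASP action=lamp_flash

final mode: GRASP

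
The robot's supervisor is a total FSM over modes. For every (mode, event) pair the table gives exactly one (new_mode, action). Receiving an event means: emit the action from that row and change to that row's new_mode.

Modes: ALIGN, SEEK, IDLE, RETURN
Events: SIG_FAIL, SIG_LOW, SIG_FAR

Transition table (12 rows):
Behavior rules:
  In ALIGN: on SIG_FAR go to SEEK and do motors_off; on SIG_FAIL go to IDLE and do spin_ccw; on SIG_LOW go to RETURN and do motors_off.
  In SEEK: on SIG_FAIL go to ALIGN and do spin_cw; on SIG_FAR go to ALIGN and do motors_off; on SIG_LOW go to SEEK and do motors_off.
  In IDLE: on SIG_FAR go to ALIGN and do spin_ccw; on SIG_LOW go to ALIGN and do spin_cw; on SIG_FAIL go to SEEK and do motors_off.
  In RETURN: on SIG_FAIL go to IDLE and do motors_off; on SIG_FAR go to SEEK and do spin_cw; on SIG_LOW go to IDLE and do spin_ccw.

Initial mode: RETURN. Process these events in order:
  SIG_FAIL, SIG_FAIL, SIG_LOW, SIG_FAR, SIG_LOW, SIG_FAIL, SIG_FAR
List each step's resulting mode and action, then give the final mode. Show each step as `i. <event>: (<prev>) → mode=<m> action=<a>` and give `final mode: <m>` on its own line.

1. SIG_FAIL: (RETURN) → mode=IDLE action=motors_off
2. SIG_FAIL: (IDLE) → mode=SEEK action=motors_off
3. SIG_LOW: (SEEK) → mode=SEEK action=motors_off
4. SIG_FAR: (SEEK) → mode=ALIGN action=motors_off
5. SIG_LOW: (ALIGN) → mode=RETURN action=motors_off
6. SIG_FAIL: (RETURN) → mode=IDLE action=motors_off
7. SIG_FAR: (IDLE) → mode=ALIGN action=spin_ccw

final mode: ALIGN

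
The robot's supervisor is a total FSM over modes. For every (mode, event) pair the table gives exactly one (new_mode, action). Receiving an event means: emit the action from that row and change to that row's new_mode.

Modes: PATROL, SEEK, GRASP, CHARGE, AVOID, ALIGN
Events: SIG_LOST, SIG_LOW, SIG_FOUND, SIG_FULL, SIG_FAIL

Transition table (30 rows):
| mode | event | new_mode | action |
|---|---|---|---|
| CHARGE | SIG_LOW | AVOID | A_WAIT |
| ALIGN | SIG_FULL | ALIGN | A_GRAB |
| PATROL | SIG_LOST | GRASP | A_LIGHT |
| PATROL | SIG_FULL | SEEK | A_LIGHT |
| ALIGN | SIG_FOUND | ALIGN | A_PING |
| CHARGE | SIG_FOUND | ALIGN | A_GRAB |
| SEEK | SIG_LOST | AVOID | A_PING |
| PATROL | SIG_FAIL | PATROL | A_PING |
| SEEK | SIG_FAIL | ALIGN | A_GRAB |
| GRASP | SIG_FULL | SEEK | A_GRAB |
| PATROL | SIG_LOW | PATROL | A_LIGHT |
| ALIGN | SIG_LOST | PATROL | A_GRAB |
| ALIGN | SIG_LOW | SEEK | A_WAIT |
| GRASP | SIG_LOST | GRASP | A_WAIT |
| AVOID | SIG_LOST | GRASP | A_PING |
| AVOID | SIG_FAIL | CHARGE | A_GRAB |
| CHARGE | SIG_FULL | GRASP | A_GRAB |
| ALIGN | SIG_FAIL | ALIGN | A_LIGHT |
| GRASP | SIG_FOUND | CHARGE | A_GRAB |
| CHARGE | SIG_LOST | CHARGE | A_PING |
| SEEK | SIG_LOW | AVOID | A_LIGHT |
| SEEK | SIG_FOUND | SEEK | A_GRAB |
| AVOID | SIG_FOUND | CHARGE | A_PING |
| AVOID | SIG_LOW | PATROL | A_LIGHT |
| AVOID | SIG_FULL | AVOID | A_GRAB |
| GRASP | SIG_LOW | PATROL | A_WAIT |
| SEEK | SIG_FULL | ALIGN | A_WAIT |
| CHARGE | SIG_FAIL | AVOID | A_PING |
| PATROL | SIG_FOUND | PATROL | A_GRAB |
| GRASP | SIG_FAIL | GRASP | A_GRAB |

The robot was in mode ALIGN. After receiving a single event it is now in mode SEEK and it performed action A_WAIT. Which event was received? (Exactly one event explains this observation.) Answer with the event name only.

SIG_LOW

try SIG_LOST: (ALIGN, SIG_LOST) → (PATROL, A_GRAB)
try SIG_LOW: (ALIGN, SIG_LOW) → (SEEK, A_WAIT)  ← matches
try SIG_FOUND: (ALIGN, SIG_FOUND) → (ALIGN, A_PING)
try SIG_FULL: (ALIGN, SIG_FULL) → (ALIGN, A_GRAB)
try SIG_FAIL: (ALIGN, SIG_FAIL) → (ALIGN, A_LIGHT)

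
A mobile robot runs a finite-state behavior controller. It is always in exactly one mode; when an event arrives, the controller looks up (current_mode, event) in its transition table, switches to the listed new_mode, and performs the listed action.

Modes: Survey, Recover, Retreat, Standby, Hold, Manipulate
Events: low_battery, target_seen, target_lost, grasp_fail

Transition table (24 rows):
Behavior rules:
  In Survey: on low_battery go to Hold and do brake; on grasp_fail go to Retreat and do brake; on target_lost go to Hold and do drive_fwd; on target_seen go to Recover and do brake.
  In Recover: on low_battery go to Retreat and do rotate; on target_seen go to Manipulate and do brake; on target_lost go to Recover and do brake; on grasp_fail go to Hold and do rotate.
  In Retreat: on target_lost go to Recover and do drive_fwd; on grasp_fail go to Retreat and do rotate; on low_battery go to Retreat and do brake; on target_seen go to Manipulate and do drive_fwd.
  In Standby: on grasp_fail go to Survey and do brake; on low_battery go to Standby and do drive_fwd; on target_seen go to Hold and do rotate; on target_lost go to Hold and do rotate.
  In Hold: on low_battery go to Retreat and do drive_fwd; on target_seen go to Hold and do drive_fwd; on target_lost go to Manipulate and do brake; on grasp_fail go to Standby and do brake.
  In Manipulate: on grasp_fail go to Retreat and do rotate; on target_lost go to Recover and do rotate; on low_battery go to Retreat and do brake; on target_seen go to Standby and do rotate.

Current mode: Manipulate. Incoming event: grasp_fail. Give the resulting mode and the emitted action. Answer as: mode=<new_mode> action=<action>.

current mode = Manipulate; filter table to that mode:
  (Manipulate, grasp_fail) → (Retreat, rotate)  ← event matches
  (Manipulate, target_lost) → (Recover, rotate)
  (Manipulate, low_battery) → (Retreat, brake)
  (Manipulate, target_seen) → (Standby, rotate)
event = grasp_fail selects (Retreat, rotate)

mode=Retreat action=rotate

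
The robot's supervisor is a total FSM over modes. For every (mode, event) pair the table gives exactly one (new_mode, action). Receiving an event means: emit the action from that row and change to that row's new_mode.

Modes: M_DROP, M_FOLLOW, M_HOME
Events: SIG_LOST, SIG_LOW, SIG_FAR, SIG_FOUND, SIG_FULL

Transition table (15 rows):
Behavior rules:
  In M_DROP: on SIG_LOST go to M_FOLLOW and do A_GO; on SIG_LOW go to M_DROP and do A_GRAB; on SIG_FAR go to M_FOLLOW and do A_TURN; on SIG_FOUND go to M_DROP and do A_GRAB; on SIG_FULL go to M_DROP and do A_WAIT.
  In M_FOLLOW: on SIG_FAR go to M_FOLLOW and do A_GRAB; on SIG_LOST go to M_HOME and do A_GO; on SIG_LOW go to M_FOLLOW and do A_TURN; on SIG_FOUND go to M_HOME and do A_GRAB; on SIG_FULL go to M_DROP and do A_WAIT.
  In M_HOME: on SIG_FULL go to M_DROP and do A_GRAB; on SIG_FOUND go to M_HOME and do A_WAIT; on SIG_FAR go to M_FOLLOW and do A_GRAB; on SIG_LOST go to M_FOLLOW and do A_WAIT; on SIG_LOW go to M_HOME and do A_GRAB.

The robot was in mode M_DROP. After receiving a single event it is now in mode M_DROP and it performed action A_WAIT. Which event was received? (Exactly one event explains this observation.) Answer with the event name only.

SIG_FULL

try SIG_LOST: (M_DROP, SIG_LOST) → (M_FOLLOW, A_GO)
try SIG_LOW: (M_DROP, SIG_LOW) → (M_DROP, A_GRAB)
try SIG_FAR: (M_DROP, SIG_FAR) → (M_FOLLOW, A_TURN)
try SIG_FOUND: (M_DROP, SIG_FOUND) → (M_DROP, A_GRAB)
try SIG_FULL: (M_DROP, SIG_FULL) → (M_DROP, A_WAIT)  ← matches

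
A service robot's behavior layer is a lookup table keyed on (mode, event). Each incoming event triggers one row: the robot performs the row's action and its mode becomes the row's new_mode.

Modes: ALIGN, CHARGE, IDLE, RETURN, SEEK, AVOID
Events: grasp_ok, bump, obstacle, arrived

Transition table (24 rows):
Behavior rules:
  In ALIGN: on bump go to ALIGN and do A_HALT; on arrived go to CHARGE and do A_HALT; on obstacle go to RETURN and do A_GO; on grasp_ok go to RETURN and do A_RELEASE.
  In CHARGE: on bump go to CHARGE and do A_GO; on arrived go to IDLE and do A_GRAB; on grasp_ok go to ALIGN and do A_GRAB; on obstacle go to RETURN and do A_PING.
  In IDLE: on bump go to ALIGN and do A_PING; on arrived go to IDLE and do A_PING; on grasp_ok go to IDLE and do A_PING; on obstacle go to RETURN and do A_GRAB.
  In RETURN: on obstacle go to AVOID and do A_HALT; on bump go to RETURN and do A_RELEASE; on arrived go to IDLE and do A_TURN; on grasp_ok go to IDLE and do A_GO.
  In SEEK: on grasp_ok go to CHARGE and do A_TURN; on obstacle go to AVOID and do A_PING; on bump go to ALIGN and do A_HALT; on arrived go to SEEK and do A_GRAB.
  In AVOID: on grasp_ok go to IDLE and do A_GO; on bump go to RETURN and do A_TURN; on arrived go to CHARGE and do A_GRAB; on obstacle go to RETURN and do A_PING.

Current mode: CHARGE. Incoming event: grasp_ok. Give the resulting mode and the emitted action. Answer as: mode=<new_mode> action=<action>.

current mode = CHARGE; filter table to that mode:
  (CHARGE, bump) → (CHARGE, A_GO)
  (CHARGE, arrived) → (IDLE, A_GRAB)
  (CHARGE, grasp_ok) → (ALIGN, A_GRAB)  ← event matches
  (CHARGE, obstacle) → (RETURN, A_PING)
event = grasp_ok selects (ALIGN, A_GRAB)

mode=ALIGN action=A_GRAB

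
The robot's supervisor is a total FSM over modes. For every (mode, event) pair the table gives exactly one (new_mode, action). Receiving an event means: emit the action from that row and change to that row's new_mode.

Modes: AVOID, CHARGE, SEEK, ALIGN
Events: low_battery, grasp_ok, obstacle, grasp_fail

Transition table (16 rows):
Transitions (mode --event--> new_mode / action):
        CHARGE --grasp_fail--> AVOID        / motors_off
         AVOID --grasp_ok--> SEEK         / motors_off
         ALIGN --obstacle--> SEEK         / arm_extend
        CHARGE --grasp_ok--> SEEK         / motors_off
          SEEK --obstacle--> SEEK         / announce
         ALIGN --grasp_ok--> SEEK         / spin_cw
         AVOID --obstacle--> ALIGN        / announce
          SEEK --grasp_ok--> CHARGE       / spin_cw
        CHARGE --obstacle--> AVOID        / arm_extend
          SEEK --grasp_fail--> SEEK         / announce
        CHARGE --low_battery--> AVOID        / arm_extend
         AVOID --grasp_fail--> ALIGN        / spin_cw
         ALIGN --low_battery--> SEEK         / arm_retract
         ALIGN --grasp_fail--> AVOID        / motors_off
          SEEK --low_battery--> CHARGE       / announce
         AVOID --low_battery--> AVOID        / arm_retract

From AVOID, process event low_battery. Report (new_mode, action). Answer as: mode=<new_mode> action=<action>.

mode=AVOID action=arm_retract

current mode = AVOID; filter table to that mode:
  (AVOID, grasp_ok) → (SEEK, motors_off)
  (AVOID, obstacle) → (ALIGN, announce)
  (AVOID, grasp_fail) → (ALIGN, spin_cw)
  (AVOID, low_battery) → (AVOID, arm_retract)  ← event matches
event = low_battery selects (AVOID, arm_retract)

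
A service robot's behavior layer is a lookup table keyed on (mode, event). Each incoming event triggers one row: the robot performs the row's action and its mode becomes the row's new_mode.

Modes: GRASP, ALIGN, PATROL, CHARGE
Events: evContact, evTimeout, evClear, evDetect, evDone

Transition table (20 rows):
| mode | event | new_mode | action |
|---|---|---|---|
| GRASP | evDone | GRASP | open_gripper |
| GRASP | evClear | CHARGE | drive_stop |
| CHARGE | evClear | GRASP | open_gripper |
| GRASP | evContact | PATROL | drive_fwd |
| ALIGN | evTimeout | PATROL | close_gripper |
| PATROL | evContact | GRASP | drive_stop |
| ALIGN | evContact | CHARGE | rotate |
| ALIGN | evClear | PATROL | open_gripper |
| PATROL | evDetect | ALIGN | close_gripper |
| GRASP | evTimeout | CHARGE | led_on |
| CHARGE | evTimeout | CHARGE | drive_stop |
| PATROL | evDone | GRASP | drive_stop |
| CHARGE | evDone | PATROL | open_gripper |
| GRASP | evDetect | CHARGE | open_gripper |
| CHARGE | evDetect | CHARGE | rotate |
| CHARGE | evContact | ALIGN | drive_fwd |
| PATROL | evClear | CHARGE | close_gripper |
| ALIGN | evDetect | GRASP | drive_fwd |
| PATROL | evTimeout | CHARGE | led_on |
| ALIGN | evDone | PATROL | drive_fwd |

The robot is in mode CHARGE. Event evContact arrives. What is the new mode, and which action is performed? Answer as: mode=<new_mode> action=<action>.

mode=ALIGN action=drive_fwd

current mode = CHARGE; filter table to that mode:
  (CHARGE, evClear) → (GRASP, open_gripper)
  (CHARGE, evTimeout) → (CHARGE, drive_stop)
  (CHARGE, evDone) → (PATROL, open_gripper)
  (CHARGE, evDetect) → (CHARGE, rotate)
  (CHARGE, evContact) → (ALIGN, drive_fwd)  ← event matches
event = evContact selects (ALIGN, drive_fwd)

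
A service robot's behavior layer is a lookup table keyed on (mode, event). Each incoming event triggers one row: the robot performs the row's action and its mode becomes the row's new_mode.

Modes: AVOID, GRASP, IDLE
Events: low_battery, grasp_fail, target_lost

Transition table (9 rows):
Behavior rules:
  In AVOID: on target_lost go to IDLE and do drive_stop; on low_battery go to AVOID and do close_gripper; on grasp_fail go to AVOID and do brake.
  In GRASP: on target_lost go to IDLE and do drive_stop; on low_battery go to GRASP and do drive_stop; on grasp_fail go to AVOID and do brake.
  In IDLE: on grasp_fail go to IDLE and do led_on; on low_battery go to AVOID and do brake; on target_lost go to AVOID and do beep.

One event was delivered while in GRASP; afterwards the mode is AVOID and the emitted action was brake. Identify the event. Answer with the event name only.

grasp_fail

try low_battery: (GRASP, low_battery) → (GRASP, drive_stop)
try grasp_fail: (GRASP, grasp_fail) → (AVOID, brake)  ← matches
try target_lost: (GRASP, target_lost) → (IDLE, drive_stop)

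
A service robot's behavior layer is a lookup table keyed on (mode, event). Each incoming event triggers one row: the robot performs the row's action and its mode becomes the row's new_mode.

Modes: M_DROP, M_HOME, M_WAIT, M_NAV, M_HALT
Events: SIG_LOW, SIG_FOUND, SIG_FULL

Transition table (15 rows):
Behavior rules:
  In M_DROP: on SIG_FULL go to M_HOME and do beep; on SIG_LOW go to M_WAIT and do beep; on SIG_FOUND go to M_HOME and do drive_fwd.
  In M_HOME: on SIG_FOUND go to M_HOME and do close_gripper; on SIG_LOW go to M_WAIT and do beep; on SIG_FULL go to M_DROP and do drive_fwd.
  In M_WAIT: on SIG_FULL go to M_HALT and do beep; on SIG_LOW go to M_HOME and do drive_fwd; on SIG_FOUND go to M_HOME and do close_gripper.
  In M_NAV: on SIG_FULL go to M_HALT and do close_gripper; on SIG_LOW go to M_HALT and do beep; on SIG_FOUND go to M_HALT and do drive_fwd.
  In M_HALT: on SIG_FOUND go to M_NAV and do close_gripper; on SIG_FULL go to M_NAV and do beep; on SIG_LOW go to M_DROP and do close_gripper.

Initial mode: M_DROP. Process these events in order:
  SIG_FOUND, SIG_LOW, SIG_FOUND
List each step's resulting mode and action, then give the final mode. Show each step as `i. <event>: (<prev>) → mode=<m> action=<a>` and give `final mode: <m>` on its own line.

1. SIG_FOUND: (M_DROP) → mode=M_HOME action=drive_fwd
2. SIG_LOW: (M_HOME) → mode=M_WAIT action=beep
3. SIG_FOUND: (M_WAIT) → mode=M_HOME action=close_gripper

final mode: M_HOME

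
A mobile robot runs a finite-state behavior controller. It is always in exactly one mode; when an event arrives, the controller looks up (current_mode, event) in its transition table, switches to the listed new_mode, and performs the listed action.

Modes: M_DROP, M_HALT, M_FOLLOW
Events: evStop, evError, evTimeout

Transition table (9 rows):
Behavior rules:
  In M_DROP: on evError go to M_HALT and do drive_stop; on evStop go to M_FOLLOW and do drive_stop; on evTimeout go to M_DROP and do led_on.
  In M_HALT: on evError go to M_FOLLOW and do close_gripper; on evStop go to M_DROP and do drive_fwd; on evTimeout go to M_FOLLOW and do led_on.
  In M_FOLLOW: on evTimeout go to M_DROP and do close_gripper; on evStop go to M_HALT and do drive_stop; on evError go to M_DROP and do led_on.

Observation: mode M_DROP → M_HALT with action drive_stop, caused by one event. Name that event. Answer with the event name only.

try evStop: (M_DROP, evStop) → (M_FOLLOW, drive_stop)
try evError: (M_DROP, evError) → (M_HALT, drive_stop)  ← matches
try evTimeout: (M_DROP, evTimeout) → (M_DROP, led_on)

evError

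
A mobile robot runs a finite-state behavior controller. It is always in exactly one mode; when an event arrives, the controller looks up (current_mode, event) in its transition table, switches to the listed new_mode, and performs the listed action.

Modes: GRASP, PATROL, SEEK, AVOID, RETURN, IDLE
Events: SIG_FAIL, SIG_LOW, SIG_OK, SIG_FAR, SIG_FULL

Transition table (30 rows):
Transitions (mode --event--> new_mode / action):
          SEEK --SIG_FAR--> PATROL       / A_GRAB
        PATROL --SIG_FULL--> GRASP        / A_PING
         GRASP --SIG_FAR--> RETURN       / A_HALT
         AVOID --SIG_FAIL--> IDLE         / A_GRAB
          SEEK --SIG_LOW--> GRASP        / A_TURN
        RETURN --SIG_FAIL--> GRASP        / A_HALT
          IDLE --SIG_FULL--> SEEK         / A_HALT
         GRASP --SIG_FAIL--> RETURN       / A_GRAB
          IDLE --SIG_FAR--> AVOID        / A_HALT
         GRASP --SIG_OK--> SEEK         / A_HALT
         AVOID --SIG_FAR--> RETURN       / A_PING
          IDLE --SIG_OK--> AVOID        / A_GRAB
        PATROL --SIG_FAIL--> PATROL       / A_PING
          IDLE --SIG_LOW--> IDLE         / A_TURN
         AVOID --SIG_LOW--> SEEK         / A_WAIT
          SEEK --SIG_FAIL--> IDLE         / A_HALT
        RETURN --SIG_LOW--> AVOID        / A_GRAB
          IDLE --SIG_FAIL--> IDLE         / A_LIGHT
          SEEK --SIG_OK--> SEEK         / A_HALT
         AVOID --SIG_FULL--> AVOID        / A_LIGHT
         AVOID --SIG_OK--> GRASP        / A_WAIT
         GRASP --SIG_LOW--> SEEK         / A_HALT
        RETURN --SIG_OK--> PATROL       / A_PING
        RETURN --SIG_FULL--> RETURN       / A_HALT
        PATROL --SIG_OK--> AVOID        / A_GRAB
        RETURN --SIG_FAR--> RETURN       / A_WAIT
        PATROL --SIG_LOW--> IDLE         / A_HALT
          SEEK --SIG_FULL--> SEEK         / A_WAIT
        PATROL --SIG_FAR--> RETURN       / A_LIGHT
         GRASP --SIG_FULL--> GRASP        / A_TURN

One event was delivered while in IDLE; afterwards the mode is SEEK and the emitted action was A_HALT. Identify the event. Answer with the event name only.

try SIG_FAIL: (IDLE, SIG_FAIL) → (IDLE, A_LIGHT)
try SIG_LOW: (IDLE, SIG_LOW) → (IDLE, A_TURN)
try SIG_OK: (IDLE, SIG_OK) → (AVOID, A_GRAB)
try SIG_FAR: (IDLE, SIG_FAR) → (AVOID, A_HALT)
try SIG_FULL: (IDLE, SIG_FULL) → (SEEK, A_HALT)  ← matches

SIG_FULL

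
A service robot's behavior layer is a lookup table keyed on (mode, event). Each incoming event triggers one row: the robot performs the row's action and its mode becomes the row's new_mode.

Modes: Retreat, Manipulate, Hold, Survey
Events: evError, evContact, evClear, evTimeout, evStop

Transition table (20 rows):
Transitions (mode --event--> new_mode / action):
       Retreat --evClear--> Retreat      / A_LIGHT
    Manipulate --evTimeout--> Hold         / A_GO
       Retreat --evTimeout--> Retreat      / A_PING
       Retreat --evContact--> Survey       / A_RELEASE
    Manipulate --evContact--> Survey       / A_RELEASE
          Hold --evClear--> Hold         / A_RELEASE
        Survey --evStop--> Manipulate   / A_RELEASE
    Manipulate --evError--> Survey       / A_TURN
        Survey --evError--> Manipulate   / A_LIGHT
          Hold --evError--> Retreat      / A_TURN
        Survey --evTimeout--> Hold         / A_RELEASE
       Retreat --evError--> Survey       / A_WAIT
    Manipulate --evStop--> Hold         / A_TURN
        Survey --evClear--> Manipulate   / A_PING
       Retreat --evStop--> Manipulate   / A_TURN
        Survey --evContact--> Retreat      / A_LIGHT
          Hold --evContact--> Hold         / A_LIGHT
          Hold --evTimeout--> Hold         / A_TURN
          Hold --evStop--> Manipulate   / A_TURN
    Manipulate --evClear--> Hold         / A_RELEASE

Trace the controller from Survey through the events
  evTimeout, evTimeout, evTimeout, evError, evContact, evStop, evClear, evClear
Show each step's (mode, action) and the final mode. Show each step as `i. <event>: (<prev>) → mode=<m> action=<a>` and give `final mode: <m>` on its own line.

final mode: Hold

1. evTimeout: (Survey) → mode=Hold action=A_RELEASE
2. evTimeout: (Hold) → mode=Hold action=A_TURN
3. evTimeout: (Hold) → mode=Hold action=A_TURN
4. evError: (Hold) → mode=Retreat action=A_TURN
5. evContact: (Retreat) → mode=Survey action=A_RELEASE
6. evStop: (Survey) → mode=Manipulate action=A_RELEASE
7. evClear: (Manipulate) → mode=Hold action=A_RELEASE
8. evClear: (Hold) → mode=Hold action=A_RELEASE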